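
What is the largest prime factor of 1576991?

89

1576991 = 13 · 121307
121307 = 29 · 4183
4183 = 47 · 89
89 is prime.
So 1576991 = 13 · 29 · 47 · 89; the largest prime factor is 89.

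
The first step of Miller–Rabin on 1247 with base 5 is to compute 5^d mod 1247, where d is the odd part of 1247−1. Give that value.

1247 − 1 = 1246 = 2^1 · 623, so d = 623.
5^1 ≡ 5 (mod 1247)
5^2 ≡ 5^2 = 25 ≡ 25 (mod 1247)
5^4 ≡ 25^2 = 625 ≡ 625 (mod 1247)
5^8 ≡ 625^2 = 390625 ≡ 314 (mod 1247)
5^16 ≡ 314^2 = 98596 ≡ 83 (mod 1247)
5^32 ≡ 83^2 = 6889 ≡ 654 (mod 1247)
5^64 ≡ 654^2 = 427716 ≡ 1242 (mod 1247)
5^128 ≡ 1242^2 = 1542564 ≡ 25 (mod 1247)
5^256 ≡ 25^2 = 625 ≡ 625 (mod 1247)
5^512 ≡ 625^2 = 390625 ≡ 314 (mod 1247)
623 = 512 + 64 + 32 + 8 + 4 + 2 + 1 in binary powers of 2.
So 5^623 ≡ 314 · 1242 · 654 · 314 · 625 · 25 · 5 ≡ 695 (mod 1247).
Squaring chain: 695; never reaches −1, so base 5 is a Miller–Rabin witness that 1247 is composite.

695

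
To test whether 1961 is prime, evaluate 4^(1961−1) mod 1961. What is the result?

1561

4^1 ≡ 4 (mod 1961)
4^2 ≡ 4^2 = 16 ≡ 16 (mod 1961)
4^4 ≡ 16^2 = 256 ≡ 256 (mod 1961)
4^8 ≡ 256^2 = 65536 ≡ 823 (mod 1961)
4^16 ≡ 823^2 = 677329 ≡ 784 (mod 1961)
4^32 ≡ 784^2 = 614656 ≡ 863 (mod 1961)
4^64 ≡ 863^2 = 744769 ≡ 1550 (mod 1961)
4^128 ≡ 1550^2 = 2402500 ≡ 275 (mod 1961)
4^256 ≡ 275^2 = 75625 ≡ 1107 (mod 1961)
4^512 ≡ 1107^2 = 1225449 ≡ 1785 (mod 1961)
4^1024 ≡ 1785^2 = 3186225 ≡ 1561 (mod 1961)
1960 = 1024 + 512 + 256 + 128 + 32 + 8 in binary powers of 2.
So 4^1960 ≡ 1561 · 1785 · 1107 · 275 · 863 · 823 ≡ 1561 (mod 1961).
Since 1561 ≠ 1, base 4 is a Fermat witness: 1961 is composite.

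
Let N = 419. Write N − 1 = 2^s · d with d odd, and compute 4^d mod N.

1

419 − 1 = 418 = 2^1 · 209, so d = 209.
4^1 ≡ 4 (mod 419)
4^2 ≡ 4^2 = 16 ≡ 16 (mod 419)
4^4 ≡ 16^2 = 256 ≡ 256 (mod 419)
4^8 ≡ 256^2 = 65536 ≡ 172 (mod 419)
4^16 ≡ 172^2 = 29584 ≡ 254 (mod 419)
4^32 ≡ 254^2 = 64516 ≡ 409 (mod 419)
4^64 ≡ 409^2 = 167281 ≡ 100 (mod 419)
4^128 ≡ 100^2 = 10000 ≡ 363 (mod 419)
209 = 128 + 64 + 16 + 1 in binary powers of 2.
So 4^209 ≡ 363 · 100 · 254 · 4 ≡ 1 (mod 419).
Since 4^d ≡ 1 (mod 419), base 4 does not prove 419 composite.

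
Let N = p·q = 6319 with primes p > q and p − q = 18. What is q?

Since p = q + 18, we have 6319 = q(q + 18), so q² + 18q − 6319 = 0.
Discriminant: 18² + 4·6319 = 324 + 25276 = 25600; √25600 = 160.
q = (−18 + 160)/2 = 71, and p = q + 18 = 89.
Check: 71 · 89 = 6319.

71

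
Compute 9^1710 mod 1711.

9^1 ≡ 9 (mod 1711)
9^2 ≡ 9^2 = 81 ≡ 81 (mod 1711)
9^4 ≡ 81^2 = 6561 ≡ 1428 (mod 1711)
9^8 ≡ 1428^2 = 2039184 ≡ 1383 (mod 1711)
9^16 ≡ 1383^2 = 1912689 ≡ 1502 (mod 1711)
9^32 ≡ 1502^2 = 2256004 ≡ 906 (mod 1711)
9^64 ≡ 906^2 = 820836 ≡ 1267 (mod 1711)
9^128 ≡ 1267^2 = 1605289 ≡ 371 (mod 1711)
9^256 ≡ 371^2 = 137641 ≡ 761 (mod 1711)
9^512 ≡ 761^2 = 579121 ≡ 803 (mod 1711)
9^1024 ≡ 803^2 = 644809 ≡ 1473 (mod 1711)
1710 = 1024 + 512 + 128 + 32 + 8 + 4 + 2 in binary powers of 2.
So 9^1710 ≡ 1473 · 803 · 371 · 906 · 1383 · 1428 · 81 ≡ 400 (mod 1711).
Since 400 ≠ 1, base 9 is a Fermat witness: 1711 is composite.

400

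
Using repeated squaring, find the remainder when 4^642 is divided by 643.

4^1 ≡ 4 (mod 643)
4^2 ≡ 4^2 = 16 ≡ 16 (mod 643)
4^4 ≡ 16^2 = 256 ≡ 256 (mod 643)
4^8 ≡ 256^2 = 65536 ≡ 593 (mod 643)
4^16 ≡ 593^2 = 351649 ≡ 571 (mod 643)
4^32 ≡ 571^2 = 326041 ≡ 40 (mod 643)
4^64 ≡ 40^2 = 1600 ≡ 314 (mod 643)
4^128 ≡ 314^2 = 98596 ≡ 217 (mod 643)
4^256 ≡ 217^2 = 47089 ≡ 150 (mod 643)
4^512 ≡ 150^2 = 22500 ≡ 638 (mod 643)
642 = 512 + 128 + 2 in binary powers of 2.
So 4^642 ≡ 638 · 217 · 16 ≡ 1 (mod 643).
Since the result is 1, base 4 gives no evidence that 643 is composite.

1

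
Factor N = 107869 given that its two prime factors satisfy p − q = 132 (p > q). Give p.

401

Since p = q + 132, we have 107869 = q(q + 132), so q² + 132q − 107869 = 0.
Discriminant: 132² + 4·107869 = 17424 + 431476 = 448900; √448900 = 670.
q = (−132 + 670)/2 = 269, and p = q + 132 = 401.
Check: 269 · 401 = 107869.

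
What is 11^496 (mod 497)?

466

11^1 ≡ 11 (mod 497)
11^2 ≡ 11^2 = 121 ≡ 121 (mod 497)
11^4 ≡ 121^2 = 14641 ≡ 228 (mod 497)
11^8 ≡ 228^2 = 51984 ≡ 296 (mod 497)
11^16 ≡ 296^2 = 87616 ≡ 144 (mod 497)
11^32 ≡ 144^2 = 20736 ≡ 359 (mod 497)
11^64 ≡ 359^2 = 128881 ≡ 158 (mod 497)
11^128 ≡ 158^2 = 24964 ≡ 114 (mod 497)
11^256 ≡ 114^2 = 12996 ≡ 74 (mod 497)
496 = 256 + 128 + 64 + 32 + 16 in binary powers of 2.
So 11^496 ≡ 74 · 114 · 158 · 359 · 144 ≡ 466 (mod 497).
Since 466 ≠ 1, base 11 is a Fermat witness: 497 is composite.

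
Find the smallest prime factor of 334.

2

334 is even: 2 divides it.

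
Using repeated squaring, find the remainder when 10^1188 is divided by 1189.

426

10^1 ≡ 10 (mod 1189)
10^2 ≡ 10^2 = 100 ≡ 100 (mod 1189)
10^4 ≡ 100^2 = 10000 ≡ 488 (mod 1189)
10^8 ≡ 488^2 = 238144 ≡ 344 (mod 1189)
10^16 ≡ 344^2 = 118336 ≡ 625 (mod 1189)
10^32 ≡ 625^2 = 390625 ≡ 633 (mod 1189)
10^64 ≡ 633^2 = 400689 ≡ 1185 (mod 1189)
10^128 ≡ 1185^2 = 1404225 ≡ 16 (mod 1189)
10^256 ≡ 16^2 = 256 ≡ 256 (mod 1189)
10^512 ≡ 256^2 = 65536 ≡ 141 (mod 1189)
10^1024 ≡ 141^2 = 19881 ≡ 857 (mod 1189)
1188 = 1024 + 128 + 32 + 4 in binary powers of 2.
So 10^1188 ≡ 857 · 16 · 633 · 488 ≡ 426 (mod 1189).
Since 426 ≠ 1, base 10 is a Fermat witness: 1189 is composite.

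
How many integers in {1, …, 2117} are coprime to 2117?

2016

Factor: 2117 = 29 · 73.
φ(2117) = (29−1) · (73−1) = 28 · 72 = 2016.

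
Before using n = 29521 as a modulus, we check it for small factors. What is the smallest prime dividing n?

53

29521 is odd.
Digit sum 19, not divisible by 3.
Ends in 1: not divisible by 5.
7: 29521 = 7·4217 + 2
11: 29521 = 11·2683 + 8
13: 29521 = 13·2270 + 11
17: 29521 = 17·1736 + 9
19: 29521 = 19·1553 + 14
23: 29521 = 23·1283 + 12
29: 29521 = 29·1017 + 28
31: 29521 = 31·952 + 9
37: 29521 = 37·797 + 32
41: 29521 = 41·720 + 1
43: 29521 = 43·686 + 23
47: 29521 = 47·628 + 5
53: 29521 = 53·557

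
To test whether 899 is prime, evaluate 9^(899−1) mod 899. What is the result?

9^1 ≡ 9 (mod 899)
9^2 ≡ 9^2 = 81 ≡ 81 (mod 899)
9^4 ≡ 81^2 = 6561 ≡ 268 (mod 899)
9^8 ≡ 268^2 = 71824 ≡ 803 (mod 899)
9^16 ≡ 803^2 = 644809 ≡ 226 (mod 899)
9^32 ≡ 226^2 = 51076 ≡ 732 (mod 899)
9^64 ≡ 732^2 = 535824 ≡ 20 (mod 899)
9^128 ≡ 20^2 = 400 ≡ 400 (mod 899)
9^256 ≡ 400^2 = 160000 ≡ 877 (mod 899)
9^512 ≡ 877^2 = 769129 ≡ 484 (mod 899)
898 = 512 + 256 + 128 + 2 in binary powers of 2.
So 9^898 ≡ 484 · 877 · 400 · 81 ≡ 545 (mod 899).
Since 545 ≠ 1, base 9 is a Fermat witness: 899 is composite.

545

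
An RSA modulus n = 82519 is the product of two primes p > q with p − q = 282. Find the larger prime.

Since p = q + 282, we have 82519 = q(q + 282), so q² + 282q − 82519 = 0.
Discriminant: 282² + 4·82519 = 79524 + 330076 = 409600; √409600 = 640.
q = (−282 + 640)/2 = 179, and p = q + 282 = 461.
Check: 179 · 461 = 82519.

461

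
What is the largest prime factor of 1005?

1005 = 3 · 335
335 = 5 · 67
67 is prime.
So 1005 = 3 · 5 · 67; the largest prime factor is 67.

67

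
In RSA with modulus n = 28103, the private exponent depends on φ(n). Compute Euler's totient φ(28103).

27768

Factor: 28103 = 157 · 179.
φ(28103) = (157−1) · (179−1) = 156 · 178 = 27768.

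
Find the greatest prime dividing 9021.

97

9021 = 3 · 3007
3007 = 31 · 97
97 is prime.
So 9021 = 3 · 31 · 97; the largest prime factor is 97.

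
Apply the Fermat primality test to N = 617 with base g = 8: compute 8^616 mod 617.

8^1 ≡ 8 (mod 617)
8^2 ≡ 8^2 = 64 ≡ 64 (mod 617)
8^4 ≡ 64^2 = 4096 ≡ 394 (mod 617)
8^8 ≡ 394^2 = 155236 ≡ 369 (mod 617)
8^16 ≡ 369^2 = 136161 ≡ 421 (mod 617)
8^32 ≡ 421^2 = 177241 ≡ 162 (mod 617)
8^64 ≡ 162^2 = 26244 ≡ 330 (mod 617)
8^128 ≡ 330^2 = 108900 ≡ 308 (mod 617)
8^256 ≡ 308^2 = 94864 ≡ 463 (mod 617)
8^512 ≡ 463^2 = 214369 ≡ 270 (mod 617)
616 = 512 + 64 + 32 + 8 in binary powers of 2.
So 8^616 ≡ 270 · 330 · 162 · 369 ≡ 1 (mod 617).
Since the result is 1, base 8 gives no evidence that 617 is composite.

1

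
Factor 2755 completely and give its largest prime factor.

2755 = 5 · 551
551 = 19 · 29
29 is prime.
So 2755 = 5 · 19 · 29; the largest prime factor is 29.

29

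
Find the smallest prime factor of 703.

703 is odd.
Digit sum 10, not divisible by 3.
Ends in 3: not divisible by 5.
7: 703 = 7·100 + 3
11: 703 = 11·63 + 10
13: 703 = 13·54 + 1
17: 703 = 17·41 + 6
19: 703 = 19·37

19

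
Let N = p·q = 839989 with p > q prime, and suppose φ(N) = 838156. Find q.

887

φ(n) = (p−1)(q−1) = n − (p+q) + 1, so p + q = 839989 − 838156 + 1 = 1834.
p and q are the roots of t² − 1834t + 839989 = 0.
Discriminant: 1834² − 4·839989 = 3363556 − 3359956 = 3600; √3600 = 60.
q = (1834 − 60)/2 = 887, p = (1834 + 60)/2 = 947.
Check: 887 · 947 = 839989.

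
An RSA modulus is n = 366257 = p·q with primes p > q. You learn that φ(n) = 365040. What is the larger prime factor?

677

φ(n) = (p−1)(q−1) = n − (p+q) + 1, so p + q = 366257 − 365040 + 1 = 1218.
p and q are the roots of t² − 1218t + 366257 = 0.
Discriminant: 1218² − 4·366257 = 1483524 − 1465028 = 18496; √18496 = 136.
q = (1218 − 136)/2 = 541, p = (1218 + 136)/2 = 677.
Check: 541 · 677 = 366257.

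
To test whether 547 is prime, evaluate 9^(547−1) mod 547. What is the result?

1

9^1 ≡ 9 (mod 547)
9^2 ≡ 9^2 = 81 ≡ 81 (mod 547)
9^4 ≡ 81^2 = 6561 ≡ 544 (mod 547)
9^8 ≡ 544^2 = 295936 ≡ 9 (mod 547)
9^16 ≡ 9^2 = 81 ≡ 81 (mod 547)
9^32 ≡ 81^2 = 6561 ≡ 544 (mod 547)
9^64 ≡ 544^2 = 295936 ≡ 9 (mod 547)
9^128 ≡ 9^2 = 81 ≡ 81 (mod 547)
9^256 ≡ 81^2 = 6561 ≡ 544 (mod 547)
9^512 ≡ 544^2 = 295936 ≡ 9 (mod 547)
546 = 512 + 32 + 2 in binary powers of 2.
So 9^546 ≡ 9 · 544 · 81 ≡ 1 (mod 547).
Since the result is 1, base 9 gives no evidence that 547 is composite.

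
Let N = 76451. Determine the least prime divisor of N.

89

76451 is odd.
Digit sum 23, not divisible by 3.
Ends in 1: not divisible by 5.
7: 76451 = 7·10921 + 4
11: 76451 = 11·6950 + 1
13: 76451 = 13·5880 + 11
17: 76451 = 17·4497 + 2
19: 76451 = 19·4023 + 14
23: 76451 = 23·3323 + 22
29: 76451 = 29·2636 + 7
31: 76451 = 31·2466 + 5
37: 76451 = 37·2066 + 9
41: 76451 = 41·1864 + 27
43: 76451 = 43·1777 + 40
47: 76451 = 47·1626 + 29
53: 76451 = 53·1442 + 25
59: 76451 = 59·1295 + 46
61: 76451 = 61·1253 + 18
67: 76451 = 67·1141 + 4
71: 76451 = 71·1076 + 55
73: 76451 = 73·1047 + 20
79: 76451 = 79·967 + 58
83: 76451 = 83·921 + 8
89: 76451 = 89·859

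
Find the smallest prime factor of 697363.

29

697363 is odd.
Digit sum 34, not divisible by 3.
Ends in 3: not divisible by 5.
7: 697363 = 7·99623 + 2
11: 697363 = 11·63396 + 7
13: 697363 = 13·53643 + 4
17: 697363 = 17·41021 + 6
19: 697363 = 19·36703 + 6
23: 697363 = 23·30320 + 3
29: 697363 = 29·24047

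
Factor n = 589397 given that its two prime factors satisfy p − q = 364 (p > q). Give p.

Since p = q + 364, we have 589397 = q(q + 364), so q² + 364q − 589397 = 0.
Discriminant: 364² + 4·589397 = 132496 + 2357588 = 2490084; √2490084 = 1578.
q = (−364 + 1578)/2 = 607, and p = q + 364 = 971.
Check: 607 · 971 = 589397.

971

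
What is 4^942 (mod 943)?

4^1 ≡ 4 (mod 943)
4^2 ≡ 4^2 = 16 ≡ 16 (mod 943)
4^4 ≡ 16^2 = 256 ≡ 256 (mod 943)
4^8 ≡ 256^2 = 65536 ≡ 469 (mod 943)
4^16 ≡ 469^2 = 219961 ≡ 242 (mod 943)
4^32 ≡ 242^2 = 58564 ≡ 98 (mod 943)
4^64 ≡ 98^2 = 9604 ≡ 174 (mod 943)
4^128 ≡ 174^2 = 30276 ≡ 100 (mod 943)
4^256 ≡ 100^2 = 10000 ≡ 570 (mod 943)
4^512 ≡ 570^2 = 324900 ≡ 508 (mod 943)
942 = 512 + 256 + 128 + 32 + 8 + 4 + 2 in binary powers of 2.
So 4^942 ≡ 508 · 570 · 100 · 98 · 469 · 256 · 16 ≡ 836 (mod 943).
Since 836 ≠ 1, base 4 is a Fermat witness: 943 is composite.

836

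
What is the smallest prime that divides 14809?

59

14809 is odd.
Digit sum 22, not divisible by 3.
Ends in 9: not divisible by 5.
7: 14809 = 7·2115 + 4
11: 14809 = 11·1346 + 3
13: 14809 = 13·1139 + 2
17: 14809 = 17·871 + 2
19: 14809 = 19·779 + 8
23: 14809 = 23·643 + 20
29: 14809 = 29·510 + 19
31: 14809 = 31·477 + 22
37: 14809 = 37·400 + 9
41: 14809 = 41·361 + 8
43: 14809 = 43·344 + 17
47: 14809 = 47·315 + 4
53: 14809 = 53·279 + 22
59: 14809 = 59·251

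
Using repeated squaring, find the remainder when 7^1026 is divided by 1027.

7^1 ≡ 7 (mod 1027)
7^2 ≡ 7^2 = 49 ≡ 49 (mod 1027)
7^4 ≡ 49^2 = 2401 ≡ 347 (mod 1027)
7^8 ≡ 347^2 = 120409 ≡ 250 (mod 1027)
7^16 ≡ 250^2 = 62500 ≡ 880 (mod 1027)
7^32 ≡ 880^2 = 774400 ≡ 42 (mod 1027)
7^64 ≡ 42^2 = 1764 ≡ 737 (mod 1027)
7^128 ≡ 737^2 = 543169 ≡ 913 (mod 1027)
7^256 ≡ 913^2 = 833569 ≡ 672 (mod 1027)
7^512 ≡ 672^2 = 451584 ≡ 731 (mod 1027)
7^1024 ≡ 731^2 = 534361 ≡ 321 (mod 1027)
1026 = 1024 + 2 in binary powers of 2.
So 7^1026 ≡ 321 · 49 ≡ 324 (mod 1027).
Since 324 ≠ 1, base 7 is a Fermat witness: 1027 is composite.

324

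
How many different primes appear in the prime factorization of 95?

2

95 = 5 · 19
95 = 5 · 19, which has 2 distinct prime factors.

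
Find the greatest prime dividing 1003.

59

1003 = 17 · 59
59 is prime.
So 1003 = 17 · 59; the largest prime factor is 59.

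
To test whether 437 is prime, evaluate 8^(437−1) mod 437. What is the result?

334

8^1 ≡ 8 (mod 437)
8^2 ≡ 8^2 = 64 ≡ 64 (mod 437)
8^4 ≡ 64^2 = 4096 ≡ 163 (mod 437)
8^8 ≡ 163^2 = 26569 ≡ 349 (mod 437)
8^16 ≡ 349^2 = 121801 ≡ 315 (mod 437)
8^32 ≡ 315^2 = 99225 ≡ 26 (mod 437)
8^64 ≡ 26^2 = 676 ≡ 239 (mod 437)
8^128 ≡ 239^2 = 57121 ≡ 311 (mod 437)
8^256 ≡ 311^2 = 96721 ≡ 144 (mod 437)
436 = 256 + 128 + 32 + 16 + 4 in binary powers of 2.
So 8^436 ≡ 144 · 311 · 26 · 315 · 163 ≡ 334 (mod 437).
Since 334 ≠ 1, base 8 is a Fermat witness: 437 is composite.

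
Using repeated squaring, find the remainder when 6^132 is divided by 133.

106

6^1 ≡ 6 (mod 133)
6^2 ≡ 6^2 = 36 ≡ 36 (mod 133)
6^4 ≡ 36^2 = 1296 ≡ 99 (mod 133)
6^8 ≡ 99^2 = 9801 ≡ 92 (mod 133)
6^16 ≡ 92^2 = 8464 ≡ 85 (mod 133)
6^32 ≡ 85^2 = 7225 ≡ 43 (mod 133)
6^64 ≡ 43^2 = 1849 ≡ 120 (mod 133)
6^128 ≡ 120^2 = 14400 ≡ 36 (mod 133)
132 = 128 + 4 in binary powers of 2.
So 6^132 ≡ 36 · 99 ≡ 106 (mod 133).
Since 106 ≠ 1, base 6 is a Fermat witness: 133 is composite.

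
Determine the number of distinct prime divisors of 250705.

5

250705 = 5 · 50141
50141 = 7 · 7163
7163 = 13 · 551
551 = 19 · 29
250705 = 5 · 7 · 13 · 19 · 29, which has 5 distinct prime factors.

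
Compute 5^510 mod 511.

295

5^1 ≡ 5 (mod 511)
5^2 ≡ 5^2 = 25 ≡ 25 (mod 511)
5^4 ≡ 25^2 = 625 ≡ 114 (mod 511)
5^8 ≡ 114^2 = 12996 ≡ 221 (mod 511)
5^16 ≡ 221^2 = 48841 ≡ 296 (mod 511)
5^32 ≡ 296^2 = 87616 ≡ 235 (mod 511)
5^64 ≡ 235^2 = 55225 ≡ 37 (mod 511)
5^128 ≡ 37^2 = 1369 ≡ 347 (mod 511)
5^256 ≡ 347^2 = 120409 ≡ 324 (mod 511)
510 = 256 + 128 + 64 + 32 + 16 + 8 + 4 + 2 in binary powers of 2.
So 5^510 ≡ 324 · 347 · 37 · 235 · 296 · 221 · 114 · 25 ≡ 295 (mod 511).
Since 295 ≠ 1, base 5 is a Fermat witness: 511 is composite.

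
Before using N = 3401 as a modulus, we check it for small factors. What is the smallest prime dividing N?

3401 is odd.
Digit sum 8, not divisible by 3.
Ends in 1: not divisible by 5.
7: 3401 = 7·485 + 6
11: 3401 = 11·309 + 2
13: 3401 = 13·261 + 8
17: 3401 = 17·200 + 1
19: 3401 = 19·179

19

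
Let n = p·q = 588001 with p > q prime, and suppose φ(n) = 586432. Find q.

617

φ(n) = (p−1)(q−1) = n − (p+q) + 1, so p + q = 588001 − 586432 + 1 = 1570.
p and q are the roots of t² − 1570t + 588001 = 0.
Discriminant: 1570² − 4·588001 = 2464900 − 2352004 = 112896; √112896 = 336.
q = (1570 − 336)/2 = 617, p = (1570 + 336)/2 = 953.
Check: 617 · 953 = 588001.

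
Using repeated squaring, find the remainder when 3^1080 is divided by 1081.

768

3^1 ≡ 3 (mod 1081)
3^2 ≡ 3^2 = 9 ≡ 9 (mod 1081)
3^4 ≡ 9^2 = 81 ≡ 81 (mod 1081)
3^8 ≡ 81^2 = 6561 ≡ 75 (mod 1081)
3^16 ≡ 75^2 = 5625 ≡ 220 (mod 1081)
3^32 ≡ 220^2 = 48400 ≡ 836 (mod 1081)
3^64 ≡ 836^2 = 698896 ≡ 570 (mod 1081)
3^128 ≡ 570^2 = 324900 ≡ 600 (mod 1081)
3^256 ≡ 600^2 = 360000 ≡ 27 (mod 1081)
3^512 ≡ 27^2 = 729 ≡ 729 (mod 1081)
3^1024 ≡ 729^2 = 531441 ≡ 670 (mod 1081)
1080 = 1024 + 32 + 16 + 8 in binary powers of 2.
So 3^1080 ≡ 670 · 836 · 220 · 75 ≡ 768 (mod 1081).
Since 768 ≠ 1, base 3 is a Fermat witness: 1081 is composite.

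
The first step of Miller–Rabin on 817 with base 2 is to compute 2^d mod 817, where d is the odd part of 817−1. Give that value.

297

817 − 1 = 816 = 2^4 · 51, so d = 51.
2^1 ≡ 2 (mod 817)
2^2 ≡ 2^2 = 4 ≡ 4 (mod 817)
2^4 ≡ 4^2 = 16 ≡ 16 (mod 817)
2^8 ≡ 16^2 = 256 ≡ 256 (mod 817)
2^16 ≡ 256^2 = 65536 ≡ 176 (mod 817)
2^32 ≡ 176^2 = 30976 ≡ 747 (mod 817)
51 = 32 + 16 + 2 + 1 in binary powers of 2.
So 2^51 ≡ 747 · 176 · 4 · 2 ≡ 297 (mod 817).
Squaring chain: 297 → 790 → 729 → 391; never reaches −1, so base 2 is a Miller–Rabin witness that 817 is composite.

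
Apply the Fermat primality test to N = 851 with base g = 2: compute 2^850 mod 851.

2^1 ≡ 2 (mod 851)
2^2 ≡ 2^2 = 4 ≡ 4 (mod 851)
2^4 ≡ 4^2 = 16 ≡ 16 (mod 851)
2^8 ≡ 16^2 = 256 ≡ 256 (mod 851)
2^16 ≡ 256^2 = 65536 ≡ 9 (mod 851)
2^32 ≡ 9^2 = 81 ≡ 81 (mod 851)
2^64 ≡ 81^2 = 6561 ≡ 604 (mod 851)
2^128 ≡ 604^2 = 364816 ≡ 588 (mod 851)
2^256 ≡ 588^2 = 345744 ≡ 238 (mod 851)
2^512 ≡ 238^2 = 56644 ≡ 478 (mod 851)
850 = 512 + 256 + 64 + 16 + 2 in binary powers of 2.
So 2^850 ≡ 478 · 238 · 604 · 9 · 4 ≡ 169 (mod 851).
Since 169 ≠ 1, base 2 is a Fermat witness: 851 is composite.

169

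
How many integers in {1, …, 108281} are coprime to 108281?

99360

Factor: 108281 = 19 · 41 · 139.
φ(108281) = (19−1) · (41−1) · (139−1) = 18 · 40 · 138 = 99360.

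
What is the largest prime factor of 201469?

201469 = 31 · 6499
6499 = 67 · 97
97 is prime.
So 201469 = 31 · 67 · 97; the largest prime factor is 97.

97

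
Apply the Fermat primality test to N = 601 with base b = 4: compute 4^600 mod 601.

1

4^1 ≡ 4 (mod 601)
4^2 ≡ 4^2 = 16 ≡ 16 (mod 601)
4^4 ≡ 16^2 = 256 ≡ 256 (mod 601)
4^8 ≡ 256^2 = 65536 ≡ 27 (mod 601)
4^16 ≡ 27^2 = 729 ≡ 128 (mod 601)
4^32 ≡ 128^2 = 16384 ≡ 157 (mod 601)
4^64 ≡ 157^2 = 24649 ≡ 8 (mod 601)
4^128 ≡ 8^2 = 64 ≡ 64 (mod 601)
4^256 ≡ 64^2 = 4096 ≡ 490 (mod 601)
4^512 ≡ 490^2 = 240100 ≡ 301 (mod 601)
600 = 512 + 64 + 16 + 8 in binary powers of 2.
So 4^600 ≡ 301 · 8 · 128 · 27 ≡ 1 (mod 601).
Since the result is 1, base 4 gives no evidence that 601 is composite.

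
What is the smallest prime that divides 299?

299 is odd.
Digit sum 20, not divisible by 3.
Ends in 9: not divisible by 5.
7: 299 = 7·42 + 5
11: 299 = 11·27 + 2
13: 299 = 13·23

13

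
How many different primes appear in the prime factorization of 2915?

3

2915 = 5 · 583
583 = 11 · 53
2915 = 5 · 11 · 53, which has 3 distinct prime factors.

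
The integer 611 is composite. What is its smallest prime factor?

13

611 is odd.
Digit sum 8, not divisible by 3.
Ends in 1: not divisible by 5.
7: 611 = 7·87 + 2
11: 611 = 11·55 + 6
13: 611 = 13·47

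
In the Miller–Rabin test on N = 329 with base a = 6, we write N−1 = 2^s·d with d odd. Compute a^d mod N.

244

329 − 1 = 328 = 2^3 · 41, so d = 41.
6^1 ≡ 6 (mod 329)
6^2 ≡ 6^2 = 36 ≡ 36 (mod 329)
6^4 ≡ 36^2 = 1296 ≡ 309 (mod 329)
6^8 ≡ 309^2 = 95481 ≡ 71 (mod 329)
6^16 ≡ 71^2 = 5041 ≡ 106 (mod 329)
6^32 ≡ 106^2 = 11236 ≡ 50 (mod 329)
41 = 32 + 8 + 1 in binary powers of 2.
So 6^41 ≡ 50 · 71 · 6 ≡ 244 (mod 329).
Squaring chain: 244 → 316 → 169; never reaches −1, so base 6 is a Miller–Rabin witness that 329 is composite.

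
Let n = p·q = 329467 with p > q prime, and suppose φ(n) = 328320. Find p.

φ(n) = (p−1)(q−1) = n − (p+q) + 1, so p + q = 329467 − 328320 + 1 = 1148.
p and q are the roots of t² − 1148t + 329467 = 0.
Discriminant: 1148² − 4·329467 = 1317904 − 1317868 = 36; √36 = 6.
q = (1148 − 6)/2 = 571, p = (1148 + 6)/2 = 577.
Check: 571 · 577 = 329467.

577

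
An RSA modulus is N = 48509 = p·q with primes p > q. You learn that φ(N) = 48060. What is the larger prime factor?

271

φ(n) = (p−1)(q−1) = n − (p+q) + 1, so p + q = 48509 − 48060 + 1 = 450.
p and q are the roots of t² − 450t + 48509 = 0.
Discriminant: 450² − 4·48509 = 202500 − 194036 = 8464; √8464 = 92.
q = (450 − 92)/2 = 179, p = (450 + 92)/2 = 271.
Check: 179 · 271 = 48509.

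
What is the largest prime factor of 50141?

29

50141 = 7 · 7163
7163 = 13 · 551
551 = 19 · 29
29 is prime.
So 50141 = 7 · 13 · 19 · 29; the largest prime factor is 29.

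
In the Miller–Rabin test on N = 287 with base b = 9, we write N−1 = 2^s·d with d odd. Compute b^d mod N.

32

287 − 1 = 286 = 2^1 · 143, so d = 143.
9^1 ≡ 9 (mod 287)
9^2 ≡ 9^2 = 81 ≡ 81 (mod 287)
9^4 ≡ 81^2 = 6561 ≡ 247 (mod 287)
9^8 ≡ 247^2 = 61009 ≡ 165 (mod 287)
9^16 ≡ 165^2 = 27225 ≡ 247 (mod 287)
9^32 ≡ 247^2 = 61009 ≡ 165 (mod 287)
9^64 ≡ 165^2 = 27225 ≡ 247 (mod 287)
9^128 ≡ 247^2 = 61009 ≡ 165 (mod 287)
143 = 128 + 8 + 4 + 2 + 1 in binary powers of 2.
So 9^143 ≡ 165 · 165 · 247 · 81 · 9 ≡ 32 (mod 287).
Squaring chain: 32; never reaches −1, so base 9 is a Miller–Rabin witness that 287 is composite.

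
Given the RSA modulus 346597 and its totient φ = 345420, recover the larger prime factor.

607

φ(n) = (p−1)(q−1) = n − (p+q) + 1, so p + q = 346597 − 345420 + 1 = 1178.
p and q are the roots of t² − 1178t + 346597 = 0.
Discriminant: 1178² − 4·346597 = 1387684 − 1386388 = 1296; √1296 = 36.
q = (1178 − 36)/2 = 571, p = (1178 + 36)/2 = 607.
Check: 571 · 607 = 346597.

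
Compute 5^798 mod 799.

5^1 ≡ 5 (mod 799)
5^2 ≡ 5^2 = 25 ≡ 25 (mod 799)
5^4 ≡ 25^2 = 625 ≡ 625 (mod 799)
5^8 ≡ 625^2 = 390625 ≡ 713 (mod 799)
5^16 ≡ 713^2 = 508369 ≡ 205 (mod 799)
5^32 ≡ 205^2 = 42025 ≡ 477 (mod 799)
5^64 ≡ 477^2 = 227529 ≡ 613 (mod 799)
5^128 ≡ 613^2 = 375769 ≡ 239 (mod 799)
5^256 ≡ 239^2 = 57121 ≡ 392 (mod 799)
5^512 ≡ 392^2 = 153664 ≡ 256 (mod 799)
798 = 512 + 256 + 16 + 8 + 4 + 2 in binary powers of 2.
So 5^798 ≡ 256 · 392 · 205 · 713 · 625 · 25 ≡ 440 (mod 799).
Since 440 ≠ 1, base 5 is a Fermat witness: 799 is composite.

440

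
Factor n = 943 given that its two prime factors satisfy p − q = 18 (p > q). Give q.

23

Since p = q + 18, we have 943 = q(q + 18), so q² + 18q − 943 = 0.
Discriminant: 18² + 4·943 = 324 + 3772 = 4096; √4096 = 64.
q = (−18 + 64)/2 = 23, and p = q + 18 = 41.
Check: 23 · 41 = 943.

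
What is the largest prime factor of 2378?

41

2378 = 2 · 1189
1189 = 29 · 41
41 is prime.
So 2378 = 2 · 29 · 41; the largest prime factor is 41.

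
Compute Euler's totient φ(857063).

Factor: 857063 = 53 · 103 · 157.
φ(857063) = (53−1) · (103−1) · (157−1) = 52 · 102 · 156 = 827424.

827424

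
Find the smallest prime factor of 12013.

41

12013 is odd.
Digit sum 7, not divisible by 3.
Ends in 3: not divisible by 5.
7: 12013 = 7·1716 + 1
11: 12013 = 11·1092 + 1
13: 12013 = 13·924 + 1
17: 12013 = 17·706 + 11
19: 12013 = 19·632 + 5
23: 12013 = 23·522 + 7
29: 12013 = 29·414 + 7
31: 12013 = 31·387 + 16
37: 12013 = 37·324 + 25
41: 12013 = 41·293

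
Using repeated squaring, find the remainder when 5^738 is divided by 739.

1

5^1 ≡ 5 (mod 739)
5^2 ≡ 5^2 = 25 ≡ 25 (mod 739)
5^4 ≡ 25^2 = 625 ≡ 625 (mod 739)
5^8 ≡ 625^2 = 390625 ≡ 433 (mod 739)
5^16 ≡ 433^2 = 187489 ≡ 522 (mod 739)
5^32 ≡ 522^2 = 272484 ≡ 532 (mod 739)
5^64 ≡ 532^2 = 283024 ≡ 726 (mod 739)
5^128 ≡ 726^2 = 527076 ≡ 169 (mod 739)
5^256 ≡ 169^2 = 28561 ≡ 479 (mod 739)
5^512 ≡ 479^2 = 229441 ≡ 351 (mod 739)
738 = 512 + 128 + 64 + 32 + 2 in binary powers of 2.
So 5^738 ≡ 351 · 169 · 726 · 532 · 25 ≡ 1 (mod 739).
Since the result is 1, base 5 gives no evidence that 739 is composite.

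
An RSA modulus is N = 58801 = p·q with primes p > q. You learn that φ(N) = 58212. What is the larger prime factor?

463

φ(n) = (p−1)(q−1) = n − (p+q) + 1, so p + q = 58801 − 58212 + 1 = 590.
p and q are the roots of t² − 590t + 58801 = 0.
Discriminant: 590² − 4·58801 = 348100 − 235204 = 112896; √112896 = 336.
q = (590 − 336)/2 = 127, p = (590 + 336)/2 = 463.
Check: 127 · 463 = 58801.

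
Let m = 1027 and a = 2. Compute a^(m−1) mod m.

2^1 ≡ 2 (mod 1027)
2^2 ≡ 2^2 = 4 ≡ 4 (mod 1027)
2^4 ≡ 4^2 = 16 ≡ 16 (mod 1027)
2^8 ≡ 16^2 = 256 ≡ 256 (mod 1027)
2^16 ≡ 256^2 = 65536 ≡ 835 (mod 1027)
2^32 ≡ 835^2 = 697225 ≡ 919 (mod 1027)
2^64 ≡ 919^2 = 844561 ≡ 367 (mod 1027)
2^128 ≡ 367^2 = 134689 ≡ 152 (mod 1027)
2^256 ≡ 152^2 = 23104 ≡ 510 (mod 1027)
2^512 ≡ 510^2 = 260100 ≡ 269 (mod 1027)
2^1024 ≡ 269^2 = 72361 ≡ 471 (mod 1027)
1026 = 1024 + 2 in binary powers of 2.
So 2^1026 ≡ 471 · 4 ≡ 857 (mod 1027).
Since 857 ≠ 1, base 2 is a Fermat witness: 1027 is composite.

857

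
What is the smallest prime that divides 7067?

37

7067 is odd.
Digit sum 20, not divisible by 3.
Ends in 7: not divisible by 5.
7: 7067 = 7·1009 + 4
11: 7067 = 11·642 + 5
13: 7067 = 13·543 + 8
17: 7067 = 17·415 + 12
19: 7067 = 19·371 + 18
23: 7067 = 23·307 + 6
29: 7067 = 29·243 + 20
31: 7067 = 31·227 + 30
37: 7067 = 37·191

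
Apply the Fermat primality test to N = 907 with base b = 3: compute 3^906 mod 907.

3^1 ≡ 3 (mod 907)
3^2 ≡ 3^2 = 9 ≡ 9 (mod 907)
3^4 ≡ 9^2 = 81 ≡ 81 (mod 907)
3^8 ≡ 81^2 = 6561 ≡ 212 (mod 907)
3^16 ≡ 212^2 = 44944 ≡ 501 (mod 907)
3^32 ≡ 501^2 = 251001 ≡ 669 (mod 907)
3^64 ≡ 669^2 = 447561 ≡ 410 (mod 907)
3^128 ≡ 410^2 = 168100 ≡ 305 (mod 907)
3^256 ≡ 305^2 = 93025 ≡ 511 (mod 907)
3^512 ≡ 511^2 = 261121 ≡ 812 (mod 907)
906 = 512 + 256 + 128 + 8 + 2 in binary powers of 2.
So 3^906 ≡ 812 · 511 · 305 · 212 · 9 ≡ 1 (mod 907).
Since the result is 1, base 3 gives no evidence that 907 is composite.

1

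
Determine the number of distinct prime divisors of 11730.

5

11730 = 2 · 5865
5865 = 3 · 1955
1955 = 5 · 391
391 = 17 · 23
11730 = 2 · 3 · 5 · 17 · 23, which has 5 distinct prime factors.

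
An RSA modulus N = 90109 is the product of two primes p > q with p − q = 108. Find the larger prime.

359

Since p = q + 108, we have 90109 = q(q + 108), so q² + 108q − 90109 = 0.
Discriminant: 108² + 4·90109 = 11664 + 360436 = 372100; √372100 = 610.
q = (−108 + 610)/2 = 251, and p = q + 108 = 359.
Check: 251 · 359 = 90109.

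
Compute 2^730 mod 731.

4

2^1 ≡ 2 (mod 731)
2^2 ≡ 2^2 = 4 ≡ 4 (mod 731)
2^4 ≡ 4^2 = 16 ≡ 16 (mod 731)
2^8 ≡ 16^2 = 256 ≡ 256 (mod 731)
2^16 ≡ 256^2 = 65536 ≡ 477 (mod 731)
2^32 ≡ 477^2 = 227529 ≡ 188 (mod 731)
2^64 ≡ 188^2 = 35344 ≡ 256 (mod 731)
2^128 ≡ 256^2 = 65536 ≡ 477 (mod 731)
2^256 ≡ 477^2 = 227529 ≡ 188 (mod 731)
2^512 ≡ 188^2 = 35344 ≡ 256 (mod 731)
730 = 512 + 128 + 64 + 16 + 8 + 2 in binary powers of 2.
So 2^730 ≡ 256 · 477 · 256 · 477 · 256 · 4 ≡ 4 (mod 731).
Since 4 ≠ 1, base 2 is a Fermat witness: 731 is composite.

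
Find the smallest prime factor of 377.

377 is odd.
Digit sum 17, not divisible by 3.
Ends in 7: not divisible by 5.
7: 377 = 7·53 + 6
11: 377 = 11·34 + 3
13: 377 = 13·29

13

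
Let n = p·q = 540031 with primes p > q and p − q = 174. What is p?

Since p = q + 174, we have 540031 = q(q + 174), so q² + 174q − 540031 = 0.
Discriminant: 174² + 4·540031 = 30276 + 2160124 = 2190400; √2190400 = 1480.
q = (−174 + 1480)/2 = 653, and p = q + 174 = 827.
Check: 653 · 827 = 540031.

827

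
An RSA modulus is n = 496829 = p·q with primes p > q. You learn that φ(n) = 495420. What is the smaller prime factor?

691

φ(n) = (p−1)(q−1) = n − (p+q) + 1, so p + q = 496829 − 495420 + 1 = 1410.
p and q are the roots of t² − 1410t + 496829 = 0.
Discriminant: 1410² − 4·496829 = 1988100 − 1987316 = 784; √784 = 28.
q = (1410 − 28)/2 = 691, p = (1410 + 28)/2 = 719.
Check: 691 · 719 = 496829.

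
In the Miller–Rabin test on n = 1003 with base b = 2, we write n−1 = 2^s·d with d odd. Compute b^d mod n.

865

1003 − 1 = 1002 = 2^1 · 501, so d = 501.
2^1 ≡ 2 (mod 1003)
2^2 ≡ 2^2 = 4 ≡ 4 (mod 1003)
2^4 ≡ 4^2 = 16 ≡ 16 (mod 1003)
2^8 ≡ 16^2 = 256 ≡ 256 (mod 1003)
2^16 ≡ 256^2 = 65536 ≡ 341 (mod 1003)
2^32 ≡ 341^2 = 116281 ≡ 936 (mod 1003)
2^64 ≡ 936^2 = 876096 ≡ 477 (mod 1003)
2^128 ≡ 477^2 = 227529 ≡ 851 (mod 1003)
2^256 ≡ 851^2 = 724201 ≡ 35 (mod 1003)
501 = 256 + 128 + 64 + 32 + 16 + 4 + 1 in binary powers of 2.
So 2^501 ≡ 35 · 851 · 477 · 936 · 341 · 16 · 2 ≡ 865 (mod 1003).
Squaring chain: 865; never reaches −1, so base 2 is a Miller–Rabin witness that 1003 is composite.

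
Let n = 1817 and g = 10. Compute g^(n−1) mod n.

1094

10^1 ≡ 10 (mod 1817)
10^2 ≡ 10^2 = 100 ≡ 100 (mod 1817)
10^4 ≡ 100^2 = 10000 ≡ 915 (mod 1817)
10^8 ≡ 915^2 = 837225 ≡ 1405 (mod 1817)
10^16 ≡ 1405^2 = 1974025 ≡ 763 (mod 1817)
10^32 ≡ 763^2 = 582169 ≡ 729 (mod 1817)
10^64 ≡ 729^2 = 531441 ≡ 877 (mod 1817)
10^128 ≡ 877^2 = 769129 ≡ 538 (mod 1817)
10^256 ≡ 538^2 = 289444 ≡ 541 (mod 1817)
10^512 ≡ 541^2 = 292681 ≡ 144 (mod 1817)
10^1024 ≡ 144^2 = 20736 ≡ 749 (mod 1817)
1816 = 1024 + 512 + 256 + 16 + 8 in binary powers of 2.
So 10^1816 ≡ 749 · 144 · 541 · 763 · 1405 ≡ 1094 (mod 1817).
Since 1094 ≠ 1, base 10 is a Fermat witness: 1817 is composite.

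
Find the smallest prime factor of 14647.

97

14647 is odd.
Digit sum 22, not divisible by 3.
Ends in 7: not divisible by 5.
7: 14647 = 7·2092 + 3
11: 14647 = 11·1331 + 6
13: 14647 = 13·1126 + 9
17: 14647 = 17·861 + 10
19: 14647 = 19·770 + 17
23: 14647 = 23·636 + 19
29: 14647 = 29·505 + 2
31: 14647 = 31·472 + 15
37: 14647 = 37·395 + 32
41: 14647 = 41·357 + 10
43: 14647 = 43·340 + 27
47: 14647 = 47·311 + 30
53: 14647 = 53·276 + 19
59: 14647 = 59·248 + 15
61: 14647 = 61·240 + 7
67: 14647 = 67·218 + 41
71: 14647 = 71·206 + 21
73: 14647 = 73·200 + 47
79: 14647 = 79·185 + 32
83: 14647 = 83·176 + 39
89: 14647 = 89·164 + 51
97: 14647 = 97·151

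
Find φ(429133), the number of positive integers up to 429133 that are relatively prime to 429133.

408240

Factor: 429133 = 31 · 109 · 127.
φ(429133) = (31−1) · (109−1) · (127−1) = 30 · 108 · 126 = 408240.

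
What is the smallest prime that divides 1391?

1391 is odd.
Digit sum 14, not divisible by 3.
Ends in 1: not divisible by 5.
7: 1391 = 7·198 + 5
11: 1391 = 11·126 + 5
13: 1391 = 13·107

13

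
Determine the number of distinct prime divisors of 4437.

4437 = 3^2 · 493
493 = 17 · 29
4437 = 3^2 · 17 · 29, which has 3 distinct prime factors.

3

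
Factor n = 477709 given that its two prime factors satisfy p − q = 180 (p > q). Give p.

787

Since p = q + 180, we have 477709 = q(q + 180), so q² + 180q − 477709 = 0.
Discriminant: 180² + 4·477709 = 32400 + 1910836 = 1943236; √1943236 = 1394.
q = (−180 + 1394)/2 = 607, and p = q + 180 = 787.
Check: 607 · 787 = 477709.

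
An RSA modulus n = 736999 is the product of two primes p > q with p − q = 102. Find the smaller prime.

809

Since p = q + 102, we have 736999 = q(q + 102), so q² + 102q − 736999 = 0.
Discriminant: 102² + 4·736999 = 10404 + 2947996 = 2958400; √2958400 = 1720.
q = (−102 + 1720)/2 = 809, and p = q + 102 = 911.
Check: 809 · 911 = 736999.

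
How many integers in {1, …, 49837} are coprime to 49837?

Factor: 49837 = 19 · 43 · 61.
φ(49837) = (19−1) · (43−1) · (61−1) = 18 · 42 · 60 = 45360.

45360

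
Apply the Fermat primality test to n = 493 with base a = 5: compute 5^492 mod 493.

344

5^1 ≡ 5 (mod 493)
5^2 ≡ 5^2 = 25 ≡ 25 (mod 493)
5^4 ≡ 25^2 = 625 ≡ 132 (mod 493)
5^8 ≡ 132^2 = 17424 ≡ 169 (mod 493)
5^16 ≡ 169^2 = 28561 ≡ 460 (mod 493)
5^32 ≡ 460^2 = 211600 ≡ 103 (mod 493)
5^64 ≡ 103^2 = 10609 ≡ 256 (mod 493)
5^128 ≡ 256^2 = 65536 ≡ 460 (mod 493)
5^256 ≡ 460^2 = 211600 ≡ 103 (mod 493)
492 = 256 + 128 + 64 + 32 + 8 + 4 in binary powers of 2.
So 5^492 ≡ 103 · 460 · 256 · 103 · 169 · 132 ≡ 344 (mod 493).
Since 344 ≠ 1, base 5 is a Fermat witness: 493 is composite.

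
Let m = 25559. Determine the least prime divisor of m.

61

25559 is odd.
Digit sum 26, not divisible by 3.
Ends in 9: not divisible by 5.
7: 25559 = 7·3651 + 2
11: 25559 = 11·2323 + 6
13: 25559 = 13·1966 + 1
17: 25559 = 17·1503 + 8
19: 25559 = 19·1345 + 4
23: 25559 = 23·1111 + 6
29: 25559 = 29·881 + 10
31: 25559 = 31·824 + 15
37: 25559 = 37·690 + 29
41: 25559 = 41·623 + 16
43: 25559 = 43·594 + 17
47: 25559 = 47·543 + 38
53: 25559 = 53·482 + 13
59: 25559 = 59·433 + 12
61: 25559 = 61·419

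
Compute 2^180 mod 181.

1

2^1 ≡ 2 (mod 181)
2^2 ≡ 2^2 = 4 ≡ 4 (mod 181)
2^4 ≡ 4^2 = 16 ≡ 16 (mod 181)
2^8 ≡ 16^2 = 256 ≡ 75 (mod 181)
2^16 ≡ 75^2 = 5625 ≡ 14 (mod 181)
2^32 ≡ 14^2 = 196 ≡ 15 (mod 181)
2^64 ≡ 15^2 = 225 ≡ 44 (mod 181)
2^128 ≡ 44^2 = 1936 ≡ 126 (mod 181)
180 = 128 + 32 + 16 + 4 in binary powers of 2.
So 2^180 ≡ 126 · 15 · 14 · 16 ≡ 1 (mod 181).
Since the result is 1, base 2 gives no evidence that 181 is composite.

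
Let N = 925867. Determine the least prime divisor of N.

89

925867 is odd.
Digit sum 37, not divisible by 3.
Ends in 7: not divisible by 5.
7: 925867 = 7·132266 + 5
11: 925867 = 11·84169 + 8
13: 925867 = 13·71220 + 7
17: 925867 = 17·54462 + 13
19: 925867 = 19·48729 + 16
23: 925867 = 23·40255 + 2
29: 925867 = 29·31926 + 13
31: 925867 = 31·29866 + 21
37: 925867 = 37·25023 + 16
41: 925867 = 41·22582 + 5
43: 925867 = 43·21531 + 34
47: 925867 = 47·19699 + 14
53: 925867 = 53·17469 + 10
59: 925867 = 59·15692 + 39
61: 925867 = 61·15178 + 9
67: 925867 = 67·13818 + 61
71: 925867 = 71·13040 + 27
73: 925867 = 73·12683 + 8
79: 925867 = 79·11719 + 66
83: 925867 = 83·11155 + 2
89: 925867 = 89·10403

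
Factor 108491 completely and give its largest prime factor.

89

108491 = 23 · 4717
4717 = 53 · 89
89 is prime.
So 108491 = 23 · 53 · 89; the largest prime factor is 89.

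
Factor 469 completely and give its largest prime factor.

469 = 7 · 67
67 is prime.
So 469 = 7 · 67; the largest prime factor is 67.

67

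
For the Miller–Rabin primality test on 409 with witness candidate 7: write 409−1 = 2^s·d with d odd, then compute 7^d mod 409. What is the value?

409 − 1 = 408 = 2^3 · 51, so d = 51.
7^1 ≡ 7 (mod 409)
7^2 ≡ 7^2 = 49 ≡ 49 (mod 409)
7^4 ≡ 49^2 = 2401 ≡ 356 (mod 409)
7^8 ≡ 356^2 = 126736 ≡ 355 (mod 409)
7^16 ≡ 355^2 = 126025 ≡ 53 (mod 409)
7^32 ≡ 53^2 = 2809 ≡ 355 (mod 409)
51 = 32 + 16 + 2 + 1 in binary powers of 2.
So 7^51 ≡ 355 · 53 · 49 · 7 ≡ 343 (mod 409).
Squaring chain: 343 → 266 → 408; reaches −1, so base 7 does not prove 409 composite.

343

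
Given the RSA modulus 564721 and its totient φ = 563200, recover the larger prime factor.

881

φ(n) = (p−1)(q−1) = n − (p+q) + 1, so p + q = 564721 − 563200 + 1 = 1522.
p and q are the roots of t² − 1522t + 564721 = 0.
Discriminant: 1522² − 4·564721 = 2316484 − 2258884 = 57600; √57600 = 240.
q = (1522 − 240)/2 = 641, p = (1522 + 240)/2 = 881.
Check: 641 · 881 = 564721.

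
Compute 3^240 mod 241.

3^1 ≡ 3 (mod 241)
3^2 ≡ 3^2 = 9 ≡ 9 (mod 241)
3^4 ≡ 9^2 = 81 ≡ 81 (mod 241)
3^8 ≡ 81^2 = 6561 ≡ 54 (mod 241)
3^16 ≡ 54^2 = 2916 ≡ 24 (mod 241)
3^32 ≡ 24^2 = 576 ≡ 94 (mod 241)
3^64 ≡ 94^2 = 8836 ≡ 160 (mod 241)
3^128 ≡ 160^2 = 25600 ≡ 54 (mod 241)
240 = 128 + 64 + 32 + 16 in binary powers of 2.
So 3^240 ≡ 54 · 160 · 94 · 24 ≡ 1 (mod 241).
Since the result is 1, base 3 gives no evidence that 241 is composite.

1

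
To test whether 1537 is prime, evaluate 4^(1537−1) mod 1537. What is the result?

864

4^1 ≡ 4 (mod 1537)
4^2 ≡ 4^2 = 16 ≡ 16 (mod 1537)
4^4 ≡ 16^2 = 256 ≡ 256 (mod 1537)
4^8 ≡ 256^2 = 65536 ≡ 982 (mod 1537)
4^16 ≡ 982^2 = 964324 ≡ 625 (mod 1537)
4^32 ≡ 625^2 = 390625 ≡ 227 (mod 1537)
4^64 ≡ 227^2 = 51529 ≡ 808 (mod 1537)
4^128 ≡ 808^2 = 652864 ≡ 1176 (mod 1537)
4^256 ≡ 1176^2 = 1382976 ≡ 1213 (mod 1537)
4^512 ≡ 1213^2 = 1471369 ≡ 460 (mod 1537)
4^1024 ≡ 460^2 = 211600 ≡ 1031 (mod 1537)
1536 = 1024 + 512 in binary powers of 2.
So 4^1536 ≡ 1031 · 460 ≡ 864 (mod 1537).
Since 864 ≠ 1, base 4 is a Fermat witness: 1537 is composite.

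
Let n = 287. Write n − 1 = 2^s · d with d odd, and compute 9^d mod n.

32

287 − 1 = 286 = 2^1 · 143, so d = 143.
9^1 ≡ 9 (mod 287)
9^2 ≡ 9^2 = 81 ≡ 81 (mod 287)
9^4 ≡ 81^2 = 6561 ≡ 247 (mod 287)
9^8 ≡ 247^2 = 61009 ≡ 165 (mod 287)
9^16 ≡ 165^2 = 27225 ≡ 247 (mod 287)
9^32 ≡ 247^2 = 61009 ≡ 165 (mod 287)
9^64 ≡ 165^2 = 27225 ≡ 247 (mod 287)
9^128 ≡ 247^2 = 61009 ≡ 165 (mod 287)
143 = 128 + 8 + 4 + 2 + 1 in binary powers of 2.
So 9^143 ≡ 165 · 165 · 247 · 81 · 9 ≡ 32 (mod 287).
Squaring chain: 32; never reaches −1, so base 9 is a Miller–Rabin witness that 287 is composite.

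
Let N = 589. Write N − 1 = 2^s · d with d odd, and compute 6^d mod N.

216

589 − 1 = 588 = 2^2 · 147, so d = 147.
6^1 ≡ 6 (mod 589)
6^2 ≡ 6^2 = 36 ≡ 36 (mod 589)
6^4 ≡ 36^2 = 1296 ≡ 118 (mod 589)
6^8 ≡ 118^2 = 13924 ≡ 377 (mod 589)
6^16 ≡ 377^2 = 142129 ≡ 180 (mod 589)
6^32 ≡ 180^2 = 32400 ≡ 5 (mod 589)
6^64 ≡ 5^2 = 25 ≡ 25 (mod 589)
6^128 ≡ 25^2 = 625 ≡ 36 (mod 589)
147 = 128 + 16 + 2 + 1 in binary powers of 2.
So 6^147 ≡ 36 · 180 · 36 · 6 ≡ 216 (mod 589).
Squaring chain: 216 → 125; never reaches −1, so base 6 is a Miller–Rabin witness that 589 is composite.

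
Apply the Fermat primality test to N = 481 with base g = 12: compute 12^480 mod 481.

12^1 ≡ 12 (mod 481)
12^2 ≡ 12^2 = 144 ≡ 144 (mod 481)
12^4 ≡ 144^2 = 20736 ≡ 53 (mod 481)
12^8 ≡ 53^2 = 2809 ≡ 404 (mod 481)
12^16 ≡ 404^2 = 163216 ≡ 157 (mod 481)
12^32 ≡ 157^2 = 24649 ≡ 118 (mod 481)
12^64 ≡ 118^2 = 13924 ≡ 456 (mod 481)
12^128 ≡ 456^2 = 207936 ≡ 144 (mod 481)
12^256 ≡ 144^2 = 20736 ≡ 53 (mod 481)
480 = 256 + 128 + 64 + 32 in binary powers of 2.
So 12^480 ≡ 53 · 144 · 456 · 118 ≡ 248 (mod 481).
Since 248 ≠ 1, base 12 is a Fermat witness: 481 is composite.

248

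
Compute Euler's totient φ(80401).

Factor: 80401 = 37 · 41 · 53.
φ(80401) = (37−1) · (41−1) · (53−1) = 36 · 40 · 52 = 74880.

74880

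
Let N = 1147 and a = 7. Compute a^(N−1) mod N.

1120

7^1 ≡ 7 (mod 1147)
7^2 ≡ 7^2 = 49 ≡ 49 (mod 1147)
7^4 ≡ 49^2 = 2401 ≡ 107 (mod 1147)
7^8 ≡ 107^2 = 11449 ≡ 1126 (mod 1147)
7^16 ≡ 1126^2 = 1267876 ≡ 441 (mod 1147)
7^32 ≡ 441^2 = 194481 ≡ 638 (mod 1147)
7^64 ≡ 638^2 = 407044 ≡ 1006 (mod 1147)
7^128 ≡ 1006^2 = 1012036 ≡ 382 (mod 1147)
7^256 ≡ 382^2 = 145924 ≡ 255 (mod 1147)
7^512 ≡ 255^2 = 65025 ≡ 793 (mod 1147)
7^1024 ≡ 793^2 = 628849 ≡ 293 (mod 1147)
1146 = 1024 + 64 + 32 + 16 + 8 + 2 in binary powers of 2.
So 7^1146 ≡ 293 · 1006 · 638 · 441 · 1126 · 49 ≡ 1120 (mod 1147).
Since 1120 ≠ 1, base 7 is a Fermat witness: 1147 is composite.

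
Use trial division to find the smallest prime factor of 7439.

43

7439 is odd.
Digit sum 23, not divisible by 3.
Ends in 9: not divisible by 5.
7: 7439 = 7·1062 + 5
11: 7439 = 11·676 + 3
13: 7439 = 13·572 + 3
17: 7439 = 17·437 + 10
19: 7439 = 19·391 + 10
23: 7439 = 23·323 + 10
29: 7439 = 29·256 + 15
31: 7439 = 31·239 + 30
37: 7439 = 37·201 + 2
41: 7439 = 41·181 + 18
43: 7439 = 43·173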